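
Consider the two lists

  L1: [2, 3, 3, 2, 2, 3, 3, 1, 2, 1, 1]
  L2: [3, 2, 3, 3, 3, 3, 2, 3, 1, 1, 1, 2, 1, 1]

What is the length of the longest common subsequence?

One common subsequence of length 9: 2 (L1 #1, L2 #2), then 3 (L1 #2, L2 #5), then 3 (L1 #3, L2 #6), then 2 (L1 #5, L2 #7), then 3 (L1 #6, L2 #8), then 1 (L1 #8, L2 #11), then 2 (L1 #9, L2 #12), then 1 (L1 #10, L2 #13), then 1 (L1 #11, L2 #14). The LCS DP gives dp[11][14] = 9, so this is optimal.

9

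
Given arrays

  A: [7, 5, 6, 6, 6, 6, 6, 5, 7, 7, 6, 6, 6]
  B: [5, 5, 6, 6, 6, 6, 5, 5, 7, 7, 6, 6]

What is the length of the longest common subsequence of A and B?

10

Taking 5 (A #2, B #2), then 6 (A #3, B #3), then 6 (A #4, B #4), then 6 (A #5, B #5), then 6 (A #6, B #6), then 5 (A #8, B #8), then 7 (A #9, B #9), then 7 (A #10, B #10), then 6 (A #12, B #11), then 6 (A #13, B #12) gives a common subsequence of length 10, and the DP table's final entry dp[13][12] is also 10, so no common subsequence is longer.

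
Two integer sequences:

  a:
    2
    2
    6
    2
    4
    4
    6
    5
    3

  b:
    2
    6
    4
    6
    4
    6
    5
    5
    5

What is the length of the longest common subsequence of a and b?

6

One common subsequence of length 6: 2 [2,1], then 6 [3,2], then 4 [5,3], then 4 [6,5], then 6 [7,6], then 5 [8,9], and the DP table's final entry dp[9][9] is also 6, so no common subsequence is longer.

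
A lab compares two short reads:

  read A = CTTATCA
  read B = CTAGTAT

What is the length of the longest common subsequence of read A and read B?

5

Let dp[i][j] be the LCS length of the first i bases of read A and the first j bases of read B. dp[i][j] = dp[i-1][j-1]+1 when the i-th and j-th bases match, else max(dp[i-1][j], dp[i][j-1]).
    ·  C  T  A  G  T  A  T
 ·  0  0  0  0  0  0  0  0
 C  0  1  1  1  1  1  1  1
 T  0  1  2  2  2  2  2  2
 T  0  1  2  2  2  3  3  3
 A  0  1  2  3  3  3  4  4
 T  0  1  2  3  3  4  4  5
 C  0  1  2  3  3  4  4  5
 A  0  1  2  3  3  4  5  5
dp[7][7] = 5. One LCS (by backtracking along matches): CTTAT.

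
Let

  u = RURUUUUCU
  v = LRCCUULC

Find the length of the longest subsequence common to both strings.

Let dp[i][j] be the LCS length of the first i characters of u and the first j characters of v. dp[i][j] = dp[i-1][j-1]+1 when the i-th and j-th characters match, else max(dp[i-1][j], dp[i][j-1]).
    ·  L  R  C  C  U  U  L  C
 ·  0  0  0  0  0  0  0  0  0
 R  0  0  1  1  1  1  1  1  1
 U  0  0  1  1  1  2  2  2  2
 R  0  0  1  1  1  2  2  2  2
 U  0  0  1  1  1  2  3  3  3
 U  0  0  1  1  1  2  3  3  3
 U  0  0  1  1  1  2  3  3  3
 U  0  0  1  1  1  2  3  3  3
 C  0  0  1  2  2  2  3  3  4
 U  0  0  1  2  2  3  3  3  4
dp[9][8] = 4. One LCS (by backtracking along matches): RUUC.

4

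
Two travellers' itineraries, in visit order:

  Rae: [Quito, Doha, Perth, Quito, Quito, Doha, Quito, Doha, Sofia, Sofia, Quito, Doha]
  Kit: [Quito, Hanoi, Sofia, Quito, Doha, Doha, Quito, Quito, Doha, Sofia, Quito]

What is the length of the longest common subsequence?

7

Match Quito [1,4], Doha [2,6], Quito [5,7], Quito [7,8], Doha [8,9], Sofia [10,10], Quito [11,11] — 7 stops in the same relative order in both. The LCS DP gives dp[12][11] = 7, so this is optimal.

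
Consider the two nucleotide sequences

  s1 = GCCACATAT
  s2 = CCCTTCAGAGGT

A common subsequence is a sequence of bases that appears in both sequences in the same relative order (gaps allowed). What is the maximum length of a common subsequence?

6

Pick C at s1[2]=s2[2] → C at s1[3]=s2[3] → C at s1[5]=s2[6] → A at s1[6]=s2[7] → A at s1[8]=s2[9] → T at s1[9]=s2[12]; all 6 bases appear in both, in order. The LCS DP gives dp[9][12] = 6, so this is optimal.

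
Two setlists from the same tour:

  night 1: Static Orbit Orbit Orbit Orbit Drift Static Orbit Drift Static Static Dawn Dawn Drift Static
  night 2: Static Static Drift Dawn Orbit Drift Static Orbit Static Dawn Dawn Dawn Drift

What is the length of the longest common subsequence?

9

Taking Static (night 1 #1, night 2 #2); then Orbit (night 1 #5, night 2 #5); then Drift (night 1 #6, night 2 #6); then Static (night 1 #7, night 2 #7); then Orbit (night 1 #8, night 2 #8); then Static (night 1 #10, night 2 #9); then Dawn (night 1 #12, night 2 #11); then Dawn (night 1 #13, night 2 #12); then Drift (night 1 #14, night 2 #13) gives a common subsequence of length 9, and the DP table's final entry dp[15][13] is also 9, so no common subsequence is longer.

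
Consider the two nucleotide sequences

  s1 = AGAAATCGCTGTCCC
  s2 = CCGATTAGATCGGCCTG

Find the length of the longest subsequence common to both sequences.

Taking G [2,3]; then A [3,4]; then A [4,7]; then A [5,9]; then T [6,10]; then C [7,11]; then G [8,13]; then C [9,15]; then T [10,16]; then G [11,17] gives a common subsequence of length 10. The LCS DP gives dp[15][17] = 10, so this is optimal.

10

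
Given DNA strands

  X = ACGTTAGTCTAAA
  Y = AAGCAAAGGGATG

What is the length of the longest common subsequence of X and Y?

7

One common subsequence of length 7: A at X[1]=Y[1], then A at X[6]=Y[2], then G at X[7]=Y[3], then C at X[9]=Y[4], then A at X[11]=Y[6], then A at X[12]=Y[7], then A at X[13]=Y[11]. dp[13][13] = 7 confirms this is the maximum.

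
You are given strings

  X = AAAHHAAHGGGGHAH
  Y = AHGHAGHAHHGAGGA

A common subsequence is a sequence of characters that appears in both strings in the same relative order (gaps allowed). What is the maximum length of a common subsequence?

10

Taking A at X[3]=Y[1], H at X[4]=Y[2], H at X[5]=Y[4], A at X[6]=Y[5], A at X[7]=Y[8], H at X[8]=Y[10], G at X[9]=Y[11], G at X[11]=Y[13], G at X[12]=Y[14], A at X[14]=Y[15] gives a common subsequence of length 10. The LCS DP gives dp[15][15] = 10, so this is optimal.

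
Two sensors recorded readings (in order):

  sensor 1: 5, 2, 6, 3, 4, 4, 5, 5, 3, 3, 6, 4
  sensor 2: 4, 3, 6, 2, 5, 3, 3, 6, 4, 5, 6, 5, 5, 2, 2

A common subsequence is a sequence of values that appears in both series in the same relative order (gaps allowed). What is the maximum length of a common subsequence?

6

Match 2 (sensor 1 #2, sensor 2 #4), 5 (sensor 1 #8, sensor 2 #5), 3 (sensor 1 #9, sensor 2 #6), 3 (sensor 1 #10, sensor 2 #7), 6 (sensor 1 #11, sensor 2 #8), 4 (sensor 1 #12, sensor 2 #9) — 6 values in the same relative order in both. The LCS DP gives dp[12][15] = 6, so this is optimal.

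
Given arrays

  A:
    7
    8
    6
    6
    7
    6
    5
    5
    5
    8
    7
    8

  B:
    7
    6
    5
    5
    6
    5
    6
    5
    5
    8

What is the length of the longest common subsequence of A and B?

Let dp[i][j] be the LCS length of the first i values of A and the first j values of B. dp[i][j] = dp[i-1][j-1]+1 when the i-th and j-th values match, else max(dp[i-1][j], dp[i][j-1]).
    ·  7  6  5  5  6  5  6  5  5  8
 ·  0  0  0  0  0  0  0  0  0  0  0
 7  0  1  1  1  1  1  1  1  1  1  1
 8  0  1  1  1  1  1  1  1  1  1  2
 6  0  1  2  2  2  2  2  2  2  2  2
 6  0  1  2  2  2  3  3  3  3  3  3
 7  0  1  2  2  2  3  3  3  3  3  3
 6  0  1  2  2  2  3  3  4  4  4  4
 5  0  1  2  3  3  3  4  4  5  5  5
 5  0  1  2  3  4  4  4  4  5  6  6
 5  0  1  2  3  4  4  5  5  5  6  6
 8  0  1  2  3  4  4  5  5  5  6  7
 7  0  1  2  3  4  4  5  5  5  6  7
 8  0  1  2  3  4  4  5  5  5  6  7
dp[12][10] = 7. One LCS (by backtracking along matches): 7, 6, 6, 6, 5, 5, 8.

7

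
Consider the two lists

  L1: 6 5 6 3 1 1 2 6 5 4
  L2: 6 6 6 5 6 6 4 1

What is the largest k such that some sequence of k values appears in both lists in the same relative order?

One common subsequence of length 5: 6 [1,3] → 5 [2,4] → 6 [3,5] → 6 [8,6] → 4 [10,7]. Since dp[10][8] = 5, nothing longer is possible.

5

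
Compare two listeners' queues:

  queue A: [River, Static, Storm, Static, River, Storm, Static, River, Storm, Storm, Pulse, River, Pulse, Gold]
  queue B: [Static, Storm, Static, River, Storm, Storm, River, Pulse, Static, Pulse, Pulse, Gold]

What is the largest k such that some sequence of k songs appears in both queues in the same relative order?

9

One common subsequence of length 9: Static [2,1], Storm [3,2], Static [4,3], River [5,4], Storm [6,6], Static [7,9], Pulse [11,10], Pulse [13,11], Gold [14,12], and the DP table's final entry dp[14][12] is also 9, so no common subsequence is longer.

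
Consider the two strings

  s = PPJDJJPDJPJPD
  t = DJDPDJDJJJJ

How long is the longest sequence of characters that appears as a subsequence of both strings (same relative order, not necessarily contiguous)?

7

Let dp[i][j] be the LCS length of the first i characters of s and the first j characters of t. dp[i][j] = dp[i-1][j-1]+1 when the i-th and j-th characters match, else max(dp[i-1][j], dp[i][j-1]).
    ·  D  J  D  P  D  J  D  J  J  J  J
 ·  0  0  0  0  0  0  0  0  0  0  0  0
 P  0  0  0  0  1  1  1  1  1  1  1  1
 P  0  0  0  0  1  1  1  1  1  1  1  1
 J  0  0  1  1  1  1  2  2  2  2  2  2
 D  0  1  1  2  2  2  2  3  3  3  3  3
 J  0  1  2  2  2  2  3  3  4  4  4  4
 J  0  1  2  2  2  2  3  3  4  5  5  5
 P  0  1  2  2  3  3  3  3  4  5  5  5
 D  0  1  2  3  3  4  4  4  4  5  5  5
 J  0  1  2  3  3  4  5  5  5  5  6  6
 P  0  1  2  3  4  4  5  5  5  5  6  6
 J  0  1  2  3  4  4  5  5  6  6  6  7
 P  0  1  2  3  4  4  5  5  6  6  6  7
 D  0  1  2  3  4  5  5  6  6  6  6  7
dp[13][11] = 7. One LCS (by backtracking along matches): PJDJJJJ.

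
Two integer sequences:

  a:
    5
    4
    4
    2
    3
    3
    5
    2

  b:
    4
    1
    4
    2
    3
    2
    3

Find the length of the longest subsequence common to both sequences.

Let dp[i][j] be the LCS length of the first i values of a and the first j values of b. dp[i][j] = dp[i-1][j-1]+1 when the i-th and j-th values match, else max(dp[i-1][j], dp[i][j-1]).
    ·  4  1  4  2  3  2  3
 ·  0  0  0  0  0  0  0  0
 5  0  0  0  0  0  0  0  0
 4  0  1  1  1  1  1  1  1
 4  0  1  1  2  2  2  2  2
 2  0  1  1  2  3  3  3  3
 3  0  1  1  2  3  4  4  4
 3  0  1  1  2  3  4  4  5
 5  0  1  1  2  3  4  4  5
 2  0  1  1  2  3  4  5  5
dp[8][7] = 5. One LCS (by backtracking along matches): 4, 4, 2, 3, 3.

5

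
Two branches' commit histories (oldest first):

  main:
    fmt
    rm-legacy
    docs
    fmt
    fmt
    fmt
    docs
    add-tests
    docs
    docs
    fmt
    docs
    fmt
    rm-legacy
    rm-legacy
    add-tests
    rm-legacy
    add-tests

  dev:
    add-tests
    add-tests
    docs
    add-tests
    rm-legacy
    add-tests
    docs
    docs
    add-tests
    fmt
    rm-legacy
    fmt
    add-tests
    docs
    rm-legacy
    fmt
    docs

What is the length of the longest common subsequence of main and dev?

8

One common subsequence of length 8: rm-legacy at main[2]=dev[5], then docs at main[3]=dev[8], then fmt at main[4]=dev[10], then fmt at main[6]=dev[12], then add-tests at main[8]=dev[13], then docs at main[9]=dev[14], then fmt at main[11]=dev[16], then docs at main[12]=dev[17]. dp[18][17] = 8 confirms this is the maximum.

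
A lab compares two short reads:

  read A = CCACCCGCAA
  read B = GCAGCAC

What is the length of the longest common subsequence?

Let dp[i][j] be the LCS length of the first i bases of read A and the first j bases of read B. dp[i][j] = dp[i-1][j-1]+1 when the i-th and j-th bases match, else max(dp[i-1][j], dp[i][j-1]).
    ·  G  C  A  G  C  A  C
 ·  0  0  0  0  0  0  0  0
 C  0  0  1  1  1  1  1  1
 C  0  0  1  1  1  2  2  2
 A  0  0  1  2  2  2  3  3
 C  0  0  1  2  2  3  3  4
 C  0  0  1  2  2  3  3  4
 C  0  0  1  2  2  3  3  4
 G  0  1  1  2  3  3  3  4
 C  0  1  2  2  3  4  4  4
 A  0  1  2  3  3  4  5  5
 A  0  1  2  3  3  4  5  5
dp[10][7] = 5. One LCS (by backtracking along matches): CAGCA.

5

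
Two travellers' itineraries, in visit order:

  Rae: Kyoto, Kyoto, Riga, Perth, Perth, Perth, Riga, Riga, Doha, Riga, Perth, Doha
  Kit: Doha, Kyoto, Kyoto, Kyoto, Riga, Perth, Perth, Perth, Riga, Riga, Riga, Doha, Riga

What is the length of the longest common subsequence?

10

One common subsequence of length 10: Kyoto [1,3], Kyoto [2,4], Riga [3,5], Perth [4,6], Perth [5,7], Perth [6,8], Riga [7,10], Riga [8,11], Doha [9,12], Riga [10,13]. The LCS DP gives dp[12][13] = 10, so this is optimal.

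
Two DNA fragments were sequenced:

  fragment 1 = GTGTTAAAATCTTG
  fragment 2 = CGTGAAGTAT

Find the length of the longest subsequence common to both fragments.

7

Taking G (fragment 1 #1, fragment 2 #2), then T (fragment 1 #2, fragment 2 #3), then G (fragment 1 #3, fragment 2 #4), then A (fragment 1 #6, fragment 2 #5), then A (fragment 1 #7, fragment 2 #6), then A (fragment 1 #9, fragment 2 #9), then T (fragment 1 #13, fragment 2 #10) gives a common subsequence of length 7. Since dp[14][10] = 7, nothing longer is possible.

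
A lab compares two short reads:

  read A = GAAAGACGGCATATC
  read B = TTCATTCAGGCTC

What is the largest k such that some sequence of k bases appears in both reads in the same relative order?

Pick A (read A #2, read B #4); then A (read A #6, read B #8); then G (read A #8, read B #9); then G (read A #9, read B #10); then C (read A #10, read B #11); then T (read A #14, read B #12); then C (read A #15, read B #13); all 7 bases appear in both, in order. Since dp[15][13] = 7, nothing longer is possible.

7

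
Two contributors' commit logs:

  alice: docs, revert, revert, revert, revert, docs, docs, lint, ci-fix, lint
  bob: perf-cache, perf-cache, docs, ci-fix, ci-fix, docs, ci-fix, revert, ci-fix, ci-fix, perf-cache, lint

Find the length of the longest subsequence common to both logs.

4

Pick docs [1,6], then revert [2,8], then ci-fix [9,10], then lint [10,12]; all 4 commits appear in both, in order, and the DP table's final entry dp[10][12] is also 4, so no common subsequence is longer.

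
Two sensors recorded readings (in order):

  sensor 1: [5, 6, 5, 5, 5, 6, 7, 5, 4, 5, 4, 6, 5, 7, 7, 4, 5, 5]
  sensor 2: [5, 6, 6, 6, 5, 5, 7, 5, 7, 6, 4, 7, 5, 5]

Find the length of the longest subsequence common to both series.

Pick 5 [1,1]; then 6 [2,4]; then 5 [3,5]; then 5 [4,6]; then 5 [5,8]; then 6 [6,10]; then 4 [11,11]; then 7 [15,12]; then 5 [17,13]; then 5 [18,14]; all 10 values appear in both, in order. dp[18][14] = 10 confirms this is the maximum.

10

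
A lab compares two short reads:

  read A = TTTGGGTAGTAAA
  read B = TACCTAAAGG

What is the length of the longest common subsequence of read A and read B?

6

Let dp[i][j] be the LCS length of the first i bases of read A and the first j bases of read B. dp[i][j] = dp[i-1][j-1]+1 when the i-th and j-th bases match, else max(dp[i-1][j], dp[i][j-1]).
    ·  T  A  C  C  T  A  A  A  G  G
 ·  0  0  0  0  0  0  0  0  0  0  0
 T  0  1  1  1  1  1  1  1  1  1  1
 T  0  1  1  1  1  2  2  2  2  2  2
 T  0  1  1  1  1  2  2  2  2  2  2
 G  0  1  1  1  1  2  2  2  2  3  3
 G  0  1  1  1  1  2  2  2  2  3  4
 G  0  1  1  1  1  2  2  2  2  3  4
 T  0  1  1  1  1  2  2  2  2  3  4
 A  0  1  2  2  2  2  3  3  3  3  4
 G  0  1  2  2  2  2  3  3  3  4  4
 T  0  1  2  2  2  3  3  3  3  4  4
 A  0  1  2  2  2  3  4  4  4  4  4
 A  0  1  2  2  2  3  4  5  5  5  5
 A  0  1  2  2  2  3  4  5  6  6  6
dp[13][10] = 6. One LCS (by backtracking along matches): TATAAA.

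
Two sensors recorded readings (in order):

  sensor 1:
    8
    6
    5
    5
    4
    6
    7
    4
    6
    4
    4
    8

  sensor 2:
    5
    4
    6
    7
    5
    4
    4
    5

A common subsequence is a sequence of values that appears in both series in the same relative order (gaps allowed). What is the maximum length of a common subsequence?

6

One common subsequence of length 6: 5 (sensor 1 #4, sensor 2 #1), then 4 (sensor 1 #5, sensor 2 #2), then 6 (sensor 1 #6, sensor 2 #3), then 7 (sensor 1 #7, sensor 2 #4), then 4 (sensor 1 #8, sensor 2 #6), then 4 (sensor 1 #10, sensor 2 #7). dp[12][8] = 6 confirms this is the maximum.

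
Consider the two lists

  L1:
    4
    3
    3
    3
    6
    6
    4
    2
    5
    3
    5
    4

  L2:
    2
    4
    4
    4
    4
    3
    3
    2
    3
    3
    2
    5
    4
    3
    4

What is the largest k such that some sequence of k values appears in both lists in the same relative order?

8

Taking 4 [1,5] → 3 [2,7] → 3 [3,9] → 3 [4,10] → 2 [8,11] → 5 [9,12] → 3 [10,14] → 4 [12,15] gives a common subsequence of length 8. The LCS DP gives dp[12][15] = 8, so this is optimal.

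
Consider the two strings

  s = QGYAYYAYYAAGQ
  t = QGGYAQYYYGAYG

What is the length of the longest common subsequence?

Taking Q [1,1], G [2,3], Y [3,4], A [4,5], Y [5,8], Y [6,9], A [7,11], Y [9,12], G [12,13] gives a common subsequence of length 9. The LCS DP gives dp[13][13] = 9, so this is optimal.

9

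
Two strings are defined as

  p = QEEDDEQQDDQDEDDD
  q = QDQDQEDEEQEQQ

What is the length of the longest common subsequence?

One common subsequence of length 7: Q [1,5]; then E [2,6]; then E [3,8]; then E [6,9]; then Q [7,10]; then Q [8,12]; then Q [11,13], and the DP table's final entry dp[16][13] is also 7, so no common subsequence is longer.

7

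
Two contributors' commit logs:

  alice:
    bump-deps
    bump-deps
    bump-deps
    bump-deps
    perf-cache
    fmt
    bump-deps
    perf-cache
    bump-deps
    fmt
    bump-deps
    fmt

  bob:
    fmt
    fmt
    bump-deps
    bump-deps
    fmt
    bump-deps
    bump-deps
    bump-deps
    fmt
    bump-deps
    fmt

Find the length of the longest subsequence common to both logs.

Taking bump-deps [1,3] → bump-deps [2,4] → bump-deps [4,6] → bump-deps [7,7] → bump-deps [9,8] → fmt [10,9] → bump-deps [11,10] → fmt [12,11] gives a common subsequence of length 8. Since dp[12][11] = 8, nothing longer is possible.

8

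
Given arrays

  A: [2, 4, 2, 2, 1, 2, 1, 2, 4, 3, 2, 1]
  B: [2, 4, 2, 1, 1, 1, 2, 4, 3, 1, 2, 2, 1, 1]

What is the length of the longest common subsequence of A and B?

Match 2 [1,1] → 4 [2,2] → 2 [3,3] → 1 [5,5] → 1 [7,6] → 2 [8,7] → 4 [9,8] → 3 [10,9] → 2 [11,12] → 1 [12,14] — 10 values in the same relative order in both. The LCS DP gives dp[12][14] = 10, so this is optimal.

10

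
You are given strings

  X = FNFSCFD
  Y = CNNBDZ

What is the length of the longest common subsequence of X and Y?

Match N at X[2]=Y[3], D at X[7]=Y[5] — 2 characters in the same relative order in both. The LCS DP gives dp[7][6] = 2, so this is optimal.

2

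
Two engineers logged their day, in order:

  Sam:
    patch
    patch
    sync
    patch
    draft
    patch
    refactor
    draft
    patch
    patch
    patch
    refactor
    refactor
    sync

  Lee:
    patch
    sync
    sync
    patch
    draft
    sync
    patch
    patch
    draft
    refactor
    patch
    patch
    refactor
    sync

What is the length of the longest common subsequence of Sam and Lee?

10

Taking patch [1,1]; then patch [2,4]; then sync [3,6]; then patch [4,8]; then draft [5,9]; then refactor [7,10]; then patch [10,11]; then patch [11,12]; then refactor [13,13]; then sync [14,14] gives a common subsequence of length 10, and the DP table's final entry dp[14][14] is also 10, so no common subsequence is longer.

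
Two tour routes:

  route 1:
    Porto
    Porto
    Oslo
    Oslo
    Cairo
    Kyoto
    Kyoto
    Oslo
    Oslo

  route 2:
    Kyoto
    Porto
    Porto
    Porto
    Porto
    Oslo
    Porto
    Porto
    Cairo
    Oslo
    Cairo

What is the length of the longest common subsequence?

5

Match Porto at route 1[1]=route 2[4] → Porto at route 1[2]=route 2[5] → Oslo at route 1[3]=route 2[6] → Oslo at route 1[4]=route 2[10] → Cairo at route 1[5]=route 2[11] — 5 stops in the same relative order in both. Since dp[9][11] = 5, nothing longer is possible.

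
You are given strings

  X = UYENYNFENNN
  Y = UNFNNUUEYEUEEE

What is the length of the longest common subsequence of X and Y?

Match U [1,1], N [6,2], F [7,3], N [9,4], N [10,5] — 5 characters in the same relative order in both. The LCS DP gives dp[11][14] = 5, so this is optimal.

5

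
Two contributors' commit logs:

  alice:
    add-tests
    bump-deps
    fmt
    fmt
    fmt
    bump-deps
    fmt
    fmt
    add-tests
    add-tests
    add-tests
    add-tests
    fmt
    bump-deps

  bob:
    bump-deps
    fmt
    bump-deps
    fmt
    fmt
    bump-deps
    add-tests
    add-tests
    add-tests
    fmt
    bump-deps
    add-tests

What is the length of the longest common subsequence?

Pick bump-deps at alice[2]=bob[1]; then fmt at alice[3]=bob[2]; then fmt at alice[4]=bob[4]; then fmt at alice[5]=bob[5]; then bump-deps at alice[6]=bob[6]; then add-tests at alice[10]=bob[7]; then add-tests at alice[11]=bob[8]; then add-tests at alice[12]=bob[9]; then fmt at alice[13]=bob[10]; then bump-deps at alice[14]=bob[11]; all 10 commits appear in both, in order, and the DP table's final entry dp[14][12] is also 10, so no common subsequence is longer.

10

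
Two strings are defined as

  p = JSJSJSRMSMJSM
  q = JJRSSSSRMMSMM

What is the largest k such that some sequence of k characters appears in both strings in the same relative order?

One common subsequence of length 9: J at p[1]=q[2] → S at p[2]=q[5] → S at p[4]=q[6] → S at p[6]=q[7] → R at p[7]=q[8] → M at p[8]=q[10] → S at p[9]=q[11] → M at p[10]=q[12] → M at p[13]=q[13]. dp[13][13] = 9 confirms this is the maximum.

9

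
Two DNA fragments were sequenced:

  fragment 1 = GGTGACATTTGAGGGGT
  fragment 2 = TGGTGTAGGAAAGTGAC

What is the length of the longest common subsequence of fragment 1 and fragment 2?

10

One common subsequence of length 10: G at fragment 1[1]=fragment 2[2], G at fragment 1[2]=fragment 2[3], T at fragment 1[3]=fragment 2[4], G at fragment 1[4]=fragment 2[5], T at fragment 1[10]=fragment 2[6], A at fragment 1[12]=fragment 2[7], G at fragment 1[13]=fragment 2[8], G at fragment 1[14]=fragment 2[9], G at fragment 1[15]=fragment 2[13], G at fragment 1[16]=fragment 2[15]. The LCS DP gives dp[17][17] = 10, so this is optimal.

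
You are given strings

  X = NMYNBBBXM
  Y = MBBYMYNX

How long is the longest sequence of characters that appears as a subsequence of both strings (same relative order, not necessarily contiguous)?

Let dp[i][j] be the LCS length of the first i characters of X and the first j characters of Y. dp[i][j] = dp[i-1][j-1]+1 when the i-th and j-th characters match, else max(dp[i-1][j], dp[i][j-1]).
    ·  M  B  B  Y  M  Y  N  X
 ·  0  0  0  0  0  0  0  0  0
 N  0  0  0  0  0  0  0  1  1
 M  0  1  1  1  1  1  1  1  1
 Y  0  1  1  1  2  2  2  2  2
 N  0  1  1  1  2  2  2  3  3
 B  0  1  2  2  2  2  2  3  3
 B  0  1  2  3  3  3  3  3  3
 B  0  1  2  3  3  3  3  3  3
 X  0  1  2  3  3  3  3  3  4
 M  0  1  2  3  3  4  4  4  4
dp[9][8] = 4. One LCS (by backtracking along matches): MYNX.

4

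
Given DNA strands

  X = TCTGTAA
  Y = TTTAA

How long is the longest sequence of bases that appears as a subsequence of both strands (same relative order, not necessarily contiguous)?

5

Match T [1,1], then T [3,2], then T [5,3], then A [6,4], then A [7,5] — 5 bases in the same relative order in both. The LCS DP gives dp[7][5] = 5, so this is optimal.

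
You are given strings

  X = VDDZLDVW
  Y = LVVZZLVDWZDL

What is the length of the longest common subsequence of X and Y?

5

One common subsequence of length 5: V (X #1, Y #3) → Z (X #4, Y #5) → L (X #5, Y #6) → D (X #6, Y #8) → W (X #8, Y #9). dp[8][12] = 5 confirms this is the maximum.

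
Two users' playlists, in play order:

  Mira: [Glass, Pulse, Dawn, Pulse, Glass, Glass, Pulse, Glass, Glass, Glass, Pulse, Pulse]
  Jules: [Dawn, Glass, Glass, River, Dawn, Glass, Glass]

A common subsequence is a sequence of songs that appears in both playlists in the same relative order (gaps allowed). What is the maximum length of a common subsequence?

5

Pick Dawn at Mira[3]=Jules[1], Glass at Mira[5]=Jules[2], Glass at Mira[6]=Jules[3], Glass at Mira[9]=Jules[6], Glass at Mira[10]=Jules[7]; all 5 songs appear in both, in order. Since dp[12][7] = 5, nothing longer is possible.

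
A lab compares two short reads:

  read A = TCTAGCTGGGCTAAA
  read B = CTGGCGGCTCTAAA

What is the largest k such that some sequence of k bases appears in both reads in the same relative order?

11

One common subsequence of length 11: C at read A[2]=read B[1]; then T at read A[3]=read B[2]; then G at read A[5]=read B[4]; then C at read A[6]=read B[5]; then G at read A[8]=read B[6]; then G at read A[9]=read B[7]; then C at read A[11]=read B[10]; then T at read A[12]=read B[11]; then A at read A[13]=read B[12]; then A at read A[14]=read B[13]; then A at read A[15]=read B[14]. Since dp[15][14] = 11, nothing longer is possible.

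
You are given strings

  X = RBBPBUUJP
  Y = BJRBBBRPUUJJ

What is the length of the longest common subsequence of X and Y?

One common subsequence of length 7: R (X #1, Y #3) → B (X #2, Y #5) → B (X #3, Y #6) → P (X #4, Y #8) → U (X #6, Y #9) → U (X #7, Y #10) → J (X #8, Y #12). The LCS DP gives dp[9][12] = 7, so this is optimal.

7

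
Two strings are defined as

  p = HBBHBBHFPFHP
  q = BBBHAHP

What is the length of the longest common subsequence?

Pick B at p[3]=q[1], B at p[5]=q[2], B at p[6]=q[3], H at p[7]=q[4], H at p[11]=q[6], P at p[12]=q[7]; all 6 characters appear in both, in order. The LCS DP gives dp[12][7] = 6, so this is optimal.

6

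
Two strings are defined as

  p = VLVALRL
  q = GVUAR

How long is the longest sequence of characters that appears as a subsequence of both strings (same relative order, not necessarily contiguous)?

Pick V (p #1, q #2), A (p #4, q #4), R (p #6, q #5); all 3 characters appear in both, in order. dp[7][5] = 3 confirms this is the maximum.

3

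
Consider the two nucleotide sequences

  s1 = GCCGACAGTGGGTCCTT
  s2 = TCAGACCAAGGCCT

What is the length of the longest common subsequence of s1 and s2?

Taking G at s1[1]=s2[4], C at s1[2]=s2[6], C at s1[3]=s2[7], A at s1[5]=s2[8], A at s1[7]=s2[9], G at s1[11]=s2[10], G at s1[12]=s2[11], C at s1[14]=s2[12], C at s1[15]=s2[13], T at s1[17]=s2[14] gives a common subsequence of length 10, and the DP table's final entry dp[17][14] is also 10, so no common subsequence is longer.

10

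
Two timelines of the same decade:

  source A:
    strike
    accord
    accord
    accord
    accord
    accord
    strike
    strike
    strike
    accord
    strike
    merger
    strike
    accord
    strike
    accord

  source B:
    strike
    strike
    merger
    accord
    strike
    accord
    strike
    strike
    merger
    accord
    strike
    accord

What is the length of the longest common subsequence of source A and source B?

9

Taking strike (source A #1, source B #2) → accord (source A #2, source B #4) → accord (source A #6, source B #6) → strike (source A #9, source B #7) → strike (source A #11, source B #8) → merger (source A #12, source B #9) → accord (source A #14, source B #10) → strike (source A #15, source B #11) → accord (source A #16, source B #12) gives a common subsequence of length 9, and the DP table's final entry dp[16][12] is also 9, so no common subsequence is longer.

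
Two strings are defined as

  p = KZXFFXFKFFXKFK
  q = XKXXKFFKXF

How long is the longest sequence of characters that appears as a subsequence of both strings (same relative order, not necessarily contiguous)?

8

Let dp[i][j] be the LCS length of the first i characters of p and the first j characters of q. dp[i][j] = dp[i-1][j-1]+1 when the i-th and j-th characters match, else max(dp[i-1][j], dp[i][j-1]).
    ·  X  K  X  X  K  F  F  K  X  F
 ·  0  0  0  0  0  0  0  0  0  0  0
 K  0  0  1  1  1  1  1  1  1  1  1
 Z  0  0  1  1  1  1  1  1  1  1  1
 X  0  1  1  2  2  2  2  2  2  2  2
 F  0  1  1  2  2  2  3  3  3  3  3
 F  0  1  1  2  2  2  3  4  4  4  4
 X  0  1  1  2  3  3  3  4  4  5  5
 F  0  1  1  2  3  3  4  4  4  5  6
 K  0  1  2  2  3  4  4  4  5  5  6
 F  0  1  2  2  3  4  5  5  5  5  6
 F  0  1  2  2  3  4  5  6  6  6  6
 X  0  1  2  3  3  4  5  6  6  7  7
 K  0  1  2  3  3  4  5  6  7  7  7
 F  0  1  2  3  3  4  5  6  7  7  8
 K  0  1  2  3  3  4  5  6  7  7  8
dp[14][10] = 8. One LCS (by backtracking along matches): KXXKFFXF.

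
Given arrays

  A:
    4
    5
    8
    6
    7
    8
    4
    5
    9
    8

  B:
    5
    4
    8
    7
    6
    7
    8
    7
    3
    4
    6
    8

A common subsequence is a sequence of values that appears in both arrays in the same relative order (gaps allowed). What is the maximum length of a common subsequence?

7

Pick 4 [1,2], 8 [3,3], 6 [4,5], 7 [5,6], 8 [6,7], 4 [7,10], 8 [10,12]; all 7 values appear in both, in order, and the DP table's final entry dp[10][12] is also 7, so no common subsequence is longer.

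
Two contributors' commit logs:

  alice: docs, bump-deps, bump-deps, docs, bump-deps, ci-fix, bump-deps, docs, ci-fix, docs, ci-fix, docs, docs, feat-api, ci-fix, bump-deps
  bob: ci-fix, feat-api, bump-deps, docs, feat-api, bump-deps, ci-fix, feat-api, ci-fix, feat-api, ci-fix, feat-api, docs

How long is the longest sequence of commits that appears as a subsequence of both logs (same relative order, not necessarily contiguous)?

Match bump-deps at alice[3]=bob[3], then docs at alice[4]=bob[4], then bump-deps at alice[5]=bob[6], then ci-fix at alice[6]=bob[7], then ci-fix at alice[9]=bob[9], then ci-fix at alice[11]=bob[11], then docs at alice[13]=bob[13] — 7 commits in the same relative order in both. dp[16][13] = 7 confirms this is the maximum.

7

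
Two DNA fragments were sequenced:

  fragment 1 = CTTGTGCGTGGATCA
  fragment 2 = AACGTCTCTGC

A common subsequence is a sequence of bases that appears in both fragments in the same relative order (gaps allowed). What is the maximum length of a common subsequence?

7

Match C (fragment 1 #1, fragment 2 #3); then T (fragment 1 #2, fragment 2 #5); then T (fragment 1 #5, fragment 2 #7); then C (fragment 1 #7, fragment 2 #8); then T (fragment 1 #9, fragment 2 #9); then G (fragment 1 #11, fragment 2 #10); then C (fragment 1 #14, fragment 2 #11) — 7 bases in the same relative order in both. The LCS DP gives dp[15][11] = 7, so this is optimal.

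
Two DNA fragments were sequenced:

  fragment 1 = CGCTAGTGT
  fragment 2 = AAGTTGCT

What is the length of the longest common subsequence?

Let dp[i][j] be the LCS length of the first i bases of fragment 1 and the first j bases of fragment 2. dp[i][j] = dp[i-1][j-1]+1 when the i-th and j-th bases match, else max(dp[i-1][j], dp[i][j-1]).
    ·  A  A  G  T  T  G  C  T
 ·  0  0  0  0  0  0  0  0  0
 C  0  0  0  0  0  0  0  1  1
 G  0  0  0  1  1  1  1  1  1
 C  0  0  0  1  1  1  1  2  2
 T  0  0  0  1  2  2  2  2  3
 A  0  1  1  1  2  2  2  2  3
 G  0  1  1  2  2  2  3  3  3
 T  0  1  1  2  3  3  3  3  4
 G  0  1  1  2  3  3  4  4  4
 T  0  1  1  2  3  4  4  4  5
dp[9][8] = 5. One LCS (by backtracking along matches): GTTGT.

5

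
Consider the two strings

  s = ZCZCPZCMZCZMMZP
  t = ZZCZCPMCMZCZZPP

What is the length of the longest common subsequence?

Pick Z [1,2]; then C [2,3]; then Z [3,4]; then C [4,5]; then P [5,6]; then C [7,8]; then M [8,9]; then Z [9,10]; then C [10,11]; then Z [11,12]; then Z [14,13]; then P [15,15]; all 12 characters appear in both, in order. Since dp[15][15] = 12, nothing longer is possible.

12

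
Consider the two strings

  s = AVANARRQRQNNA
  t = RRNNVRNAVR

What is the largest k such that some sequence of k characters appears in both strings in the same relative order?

5

Let dp[i][j] be the LCS length of the first i characters of s and the first j characters of t. dp[i][j] = dp[i-1][j-1]+1 when the i-th and j-th characters match, else max(dp[i-1][j], dp[i][j-1]).
    ·  R  R  N  N  V  R  N  A  V  R
 ·  0  0  0  0  0  0  0  0  0  0  0
 A  0  0  0  0  0  0  0  0  1  1  1
 V  0  0  0  0  0  1  1  1  1  2  2
 A  0  0  0  0  0  1  1  1  2  2  2
 N  0  0  0  1  1  1  1  2  2  2  2
 A  0  0  0  1  1  1  1  2  3  3  3
 R  0  1  1  1  1  1  2  2  3  3  4
 R  0  1  2  2  2  2  2  2  3  3  4
 Q  0  1  2  2  2  2  2  2  3  3  4
 R  0  1  2  2  2  2  3  3  3  3  4
 Q  0  1  2  2  2  2  3  3  3  3  4
 N  0  1  2  3  3  3  3  4  4  4  4
 N  0  1  2  3  4  4  4  4  4  4  4
 A  0  1  2  3  4  4  4  4  5  5  5
dp[13][10] = 5. One LCS (by backtracking along matches): RRRNA.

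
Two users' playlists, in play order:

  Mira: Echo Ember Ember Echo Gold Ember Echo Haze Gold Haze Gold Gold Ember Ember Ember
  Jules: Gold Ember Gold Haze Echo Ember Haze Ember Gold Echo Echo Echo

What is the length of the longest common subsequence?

6

Taking Gold at Mira[5]=Jules[1]; then Ember at Mira[6]=Jules[2]; then Gold at Mira[9]=Jules[3]; then Haze at Mira[10]=Jules[4]; then Ember at Mira[13]=Jules[6]; then Ember at Mira[14]=Jules[8] gives a common subsequence of length 6. dp[15][12] = 6 confirms this is the maximum.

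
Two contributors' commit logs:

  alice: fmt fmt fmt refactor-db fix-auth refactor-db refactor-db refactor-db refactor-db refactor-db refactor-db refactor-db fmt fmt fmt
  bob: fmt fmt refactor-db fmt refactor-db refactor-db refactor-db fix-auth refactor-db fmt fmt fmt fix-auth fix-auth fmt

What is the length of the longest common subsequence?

Taking fmt [1,1], fmt [2,2], fmt [3,4], refactor-db [4,5], refactor-db [6,6], refactor-db [7,7], refactor-db [8,9], fmt [13,11], fmt [14,12], fmt [15,15] gives a common subsequence of length 10. dp[15][15] = 10 confirms this is the maximum.

10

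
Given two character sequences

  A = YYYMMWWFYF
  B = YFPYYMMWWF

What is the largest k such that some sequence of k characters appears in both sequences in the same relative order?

Let dp[i][j] be the LCS length of the first i characters of A and the first j characters of B. dp[i][j] = dp[i-1][j-1]+1 when the i-th and j-th characters match, else max(dp[i-1][j], dp[i][j-1]).
    ·  Y  F  P  Y  Y  M  M  W  W  F
 ·  0  0  0  0  0  0  0  0  0  0  0
 Y  0  1  1  1  1  1  1  1  1  1  1
 Y  0  1  1  1  2  2  2  2  2  2  2
 Y  0  1  1  1  2  3  3  3  3  3  3
 M  0  1  1  1  2  3  4  4  4  4  4
 M  0  1  1  1  2  3  4  5  5  5  5
 W  0  1  1  1  2  3  4  5  6  6  6
 W  0  1  1  1  2  3  4  5  6  7  7
 F  0  1  2  2  2  3  4  5  6  7  8
 Y  0  1  2  2  3  3  4  5  6  7  8
 F  0  1  2  2  3  3  4  5  6  7  8
dp[10][10] = 8. One LCS (by backtracking along matches): YYYMMWWF.

8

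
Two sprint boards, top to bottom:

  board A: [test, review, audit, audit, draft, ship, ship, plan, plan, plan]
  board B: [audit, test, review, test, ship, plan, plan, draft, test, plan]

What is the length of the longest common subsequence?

Pick test (board A #1, board B #2), then review (board A #2, board B #3), then ship (board A #7, board B #5), then plan (board A #8, board B #6), then plan (board A #9, board B #7), then plan (board A #10, board B #10); all 6 tasks appear in both, in order. Since dp[10][10] = 6, nothing longer is possible.

6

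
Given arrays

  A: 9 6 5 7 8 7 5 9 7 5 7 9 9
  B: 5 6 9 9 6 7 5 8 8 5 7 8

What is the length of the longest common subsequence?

6

Match 9 (A #1, B #4); then 6 (A #2, B #5); then 5 (A #3, B #7); then 8 (A #5, B #9); then 5 (A #7, B #10); then 7 (A #9, B #11) — 6 values in the same relative order in both. Since dp[13][12] = 6, nothing longer is possible.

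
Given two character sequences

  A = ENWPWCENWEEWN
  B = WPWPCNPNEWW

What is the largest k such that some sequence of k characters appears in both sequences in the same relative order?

7

Let dp[i][j] be the LCS length of the first i characters of A and the first j characters of B. dp[i][j] = dp[i-1][j-1]+1 when the i-th and j-th characters match, else max(dp[i-1][j], dp[i][j-1]).
    ·  W  P  W  P  C  N  P  N  E  W  W
 ·  0  0  0  0  0  0  0  0  0  0  0  0
 E  0  0  0  0  0  0  0  0  0  1  1  1
 N  0  0  0  0  0  0  1  1  1  1  1  1
 W  0  1  1  1  1  1  1  1  1  1  2  2
 P  0  1  2  2  2  2  2  2  2  2  2  2
 W  0  1  2  3  3  3  3  3  3  3  3  3
 C  0  1  2  3  3  4  4  4  4  4  4  4
 E  0  1  2  3  3  4  4  4  4  5  5  5
 N  0  1  2  3  3  4  5  5  5  5  5  5
 W  0  1  2  3  3  4  5  5  5  5  6  6
 E  0  1  2  3  3  4  5  5  5  6  6  6
 E  0  1  2  3  3  4  5  5  5  6  6  6
 W  0  1  2  3  3  4  5  5  5  6  7  7
 N  0  1  2  3  3  4  5  5  6  6  7  7
dp[13][11] = 7. One LCS (by backtracking along matches): WPWCEWW.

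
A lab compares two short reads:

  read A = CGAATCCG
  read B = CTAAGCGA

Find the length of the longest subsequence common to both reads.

5

Let dp[i][j] be the LCS length of the first i bases of read A and the first j bases of read B. dp[i][j] = dp[i-1][j-1]+1 when the i-th and j-th bases match, else max(dp[i-1][j], dp[i][j-1]).
    ·  C  T  A  A  G  C  G  A
 ·  0  0  0  0  0  0  0  0  0
 C  0  1  1  1  1  1  1  1  1
 G  0  1  1  1  1  2  2  2  2
 A  0  1  1  2  2  2  2  2  3
 A  0  1  1  2  3  3  3  3  3
 T  0  1  2  2  3  3  3  3  3
 C  0  1  2  2  3  3  4  4  4
 C  0  1  2  2  3  3  4  4  4
 G  0  1  2  2  3  4  4  5  5
dp[8][8] = 5. One LCS (by backtracking along matches): CAACG.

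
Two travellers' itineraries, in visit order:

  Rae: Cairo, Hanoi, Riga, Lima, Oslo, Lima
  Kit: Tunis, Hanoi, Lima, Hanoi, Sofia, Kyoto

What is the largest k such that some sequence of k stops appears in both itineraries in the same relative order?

Taking Hanoi at Rae[2]=Kit[2], then Lima at Rae[4]=Kit[3] gives a common subsequence of length 2. The LCS DP gives dp[6][6] = 2, so this is optimal.

2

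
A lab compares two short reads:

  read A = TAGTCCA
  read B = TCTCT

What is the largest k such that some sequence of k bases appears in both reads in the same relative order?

3

One common subsequence of length 3: T at read A[1]=read B[1], T at read A[4]=read B[3], C at read A[5]=read B[4]. Since dp[7][5] = 3, nothing longer is possible.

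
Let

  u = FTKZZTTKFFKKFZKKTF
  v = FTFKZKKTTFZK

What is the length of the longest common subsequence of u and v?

9

Pick F (u #1, v #1) → T (u #2, v #2) → K (u #3, v #4) → Z (u #4, v #5) → T (u #6, v #8) → T (u #7, v #9) → F (u #13, v #10) → Z (u #14, v #11) → K (u #16, v #12); all 9 characters appear in both, in order. Since dp[18][12] = 9, nothing longer is possible.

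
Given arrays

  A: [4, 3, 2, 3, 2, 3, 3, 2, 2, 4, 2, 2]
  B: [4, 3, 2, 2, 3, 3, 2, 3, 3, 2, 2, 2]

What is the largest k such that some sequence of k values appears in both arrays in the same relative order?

10

Let dp[i][j] be the LCS length of the first i values of A and the first j values of B. dp[i][j] = dp[i-1][j-1]+1 when the i-th and j-th values match, else max(dp[i-1][j], dp[i][j-1]).
    ·  4  3  2  2  3  3  2  3  3  2  2  2
 ·  0  0  0  0  0  0  0  0  0  0  0  0  0
 4  0  1  1  1  1  1  1  1  1  1  1  1  1
 3  0  1  2  2  2  2  2  2  2  2  2  2  2
 2  0  1  2  3  3  3  3  3  3  3  3  3  3
 3  0  1  2  3  3  4  4  4  4  4  4  4  4
 2  0  1  2  3  4  4  4  5  5  5  5  5  5
 3  0  1  2  3  4  5  5  5  6  6  6  6  6
 3  0  1  2  3  4  5  6  6  6  7  7  7  7
 2  0  1  2  3  4  5  6  7  7  7  8  8  8
 2  0  1  2  3  4  5  6  7  7  7  8  9  9
 4  0  1  2  3  4  5  6  7  7  7  8  9  9
 2  0  1  2  3  4  5  6  7  7  7  8  9 10
 2  0  1  2  3  4  5  6  7  7  7  8  9 10
dp[12][12] = 10. One LCS (by backtracking along matches): 4, 3, 2, 3, 2, 3, 3, 2, 2, 2.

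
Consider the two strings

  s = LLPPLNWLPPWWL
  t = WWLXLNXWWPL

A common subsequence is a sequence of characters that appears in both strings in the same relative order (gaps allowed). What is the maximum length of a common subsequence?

6

Let dp[i][j] be the LCS length of the first i characters of s and the first j characters of t. dp[i][j] = dp[i-1][j-1]+1 when the i-th and j-th characters match, else max(dp[i-1][j], dp[i][j-1]).
    ·  W  W  L  X  L  N  X  W  W  P  L
 ·  0  0  0  0  0  0  0  0  0  0  0  0
 L  0  0  0  1  1  1  1  1  1  1  1  1
 L  0  0  0  1  1  2  2  2  2  2  2  2
 P  0  0  0  1  1  2  2  2  2  2  3  3
 P  0  0  0  1  1  2  2  2  2  2  3  3
 L  0  0  0  1  1  2  2  2  2  2  3  4
 N  0  0  0  1  1  2  3  3  3  3  3  4
 W  0  1  1  1  1  2  3  3  4  4  4  4
 L  0  1  1  2  2  2  3  3  4  4  4  5
 P  0  1  1  2  2  2  3  3  4  4  5  5
 P  0  1  1  2  2  2  3  3  4  4  5  5
 W  0  1  2  2  2  2  3  3  4  5  5  5
 W  0  1  2  2  2  2  3  3  4  5  5  5
 L  0  1  2  3  3  3  3  3  4  5  5  6
dp[13][11] = 6. One LCS (by backtracking along matches): LLNWPL.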